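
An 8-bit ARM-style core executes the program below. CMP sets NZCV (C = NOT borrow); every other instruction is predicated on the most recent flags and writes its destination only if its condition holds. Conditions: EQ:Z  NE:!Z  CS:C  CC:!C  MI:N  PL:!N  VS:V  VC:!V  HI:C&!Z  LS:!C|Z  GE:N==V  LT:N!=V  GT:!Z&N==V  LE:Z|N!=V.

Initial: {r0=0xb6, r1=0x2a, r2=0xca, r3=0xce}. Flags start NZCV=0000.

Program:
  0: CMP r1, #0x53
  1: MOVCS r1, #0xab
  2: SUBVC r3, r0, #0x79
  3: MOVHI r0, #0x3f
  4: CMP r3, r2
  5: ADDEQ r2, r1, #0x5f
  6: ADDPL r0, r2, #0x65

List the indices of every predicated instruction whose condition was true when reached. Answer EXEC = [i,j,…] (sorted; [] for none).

[0] flags=1000 → (cmp)
[1] flags=1000 CS?F → skip
[2] flags=1000 VC?T → r3=0x3d
[3] flags=1000 HI?F → skip
[4] flags=0000 → (cmp)
[5] flags=0000 EQ?F → skip
[6] flags=0000 PL?T → r0=0x2f

EXEC = [2,6]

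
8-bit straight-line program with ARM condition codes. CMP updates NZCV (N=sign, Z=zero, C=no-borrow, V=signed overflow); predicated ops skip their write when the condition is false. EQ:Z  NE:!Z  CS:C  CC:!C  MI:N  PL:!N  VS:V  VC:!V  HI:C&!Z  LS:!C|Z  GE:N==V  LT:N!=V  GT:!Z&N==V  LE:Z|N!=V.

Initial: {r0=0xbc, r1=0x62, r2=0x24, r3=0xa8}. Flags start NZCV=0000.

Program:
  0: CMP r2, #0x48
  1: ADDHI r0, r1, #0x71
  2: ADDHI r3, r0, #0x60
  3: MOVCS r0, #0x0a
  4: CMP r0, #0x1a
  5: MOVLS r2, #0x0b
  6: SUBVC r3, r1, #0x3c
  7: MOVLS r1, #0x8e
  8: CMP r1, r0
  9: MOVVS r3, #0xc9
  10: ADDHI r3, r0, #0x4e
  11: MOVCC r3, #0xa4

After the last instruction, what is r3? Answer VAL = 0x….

[0] flags=1000 → (cmp)
[1] flags=1000 HI?F → skip
[2] flags=1000 HI?F → skip
[3] flags=1000 CS?F → skip
[4] flags=1010 → (cmp)
[5] flags=1010 LS?F → skip
[6] flags=1010 VC?T → r3=0x26
[7] flags=1010 LS?F → skip
[8] flags=1001 → (cmp)
[9] flags=1001 VS?T → r3=0xc9
[10] flags=1001 HI?F → skip
[11] flags=1001 CC?T → r3=0xa4

VAL = 0xa4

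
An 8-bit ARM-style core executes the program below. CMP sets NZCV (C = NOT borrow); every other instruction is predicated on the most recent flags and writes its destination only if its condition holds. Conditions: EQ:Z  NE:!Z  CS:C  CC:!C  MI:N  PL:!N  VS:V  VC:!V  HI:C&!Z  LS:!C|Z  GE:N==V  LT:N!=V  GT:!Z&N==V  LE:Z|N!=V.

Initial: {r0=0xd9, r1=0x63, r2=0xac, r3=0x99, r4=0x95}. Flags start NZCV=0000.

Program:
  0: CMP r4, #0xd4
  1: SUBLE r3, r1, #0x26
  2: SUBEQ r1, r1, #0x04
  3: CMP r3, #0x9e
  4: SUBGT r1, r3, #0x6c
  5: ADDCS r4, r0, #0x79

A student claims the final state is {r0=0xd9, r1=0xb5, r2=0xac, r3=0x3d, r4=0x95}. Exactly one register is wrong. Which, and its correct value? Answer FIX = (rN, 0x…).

FIX = (r1, 0xd1)

[0] flags=1000 → (cmp)
[1] flags=1000 LE?T → r3=0x3d
[2] flags=1000 EQ?F → skip
[3] flags=1001 → (cmp)
[4] flags=1001 GT?T → r1=0xd1
[5] flags=1001 CS?F → skip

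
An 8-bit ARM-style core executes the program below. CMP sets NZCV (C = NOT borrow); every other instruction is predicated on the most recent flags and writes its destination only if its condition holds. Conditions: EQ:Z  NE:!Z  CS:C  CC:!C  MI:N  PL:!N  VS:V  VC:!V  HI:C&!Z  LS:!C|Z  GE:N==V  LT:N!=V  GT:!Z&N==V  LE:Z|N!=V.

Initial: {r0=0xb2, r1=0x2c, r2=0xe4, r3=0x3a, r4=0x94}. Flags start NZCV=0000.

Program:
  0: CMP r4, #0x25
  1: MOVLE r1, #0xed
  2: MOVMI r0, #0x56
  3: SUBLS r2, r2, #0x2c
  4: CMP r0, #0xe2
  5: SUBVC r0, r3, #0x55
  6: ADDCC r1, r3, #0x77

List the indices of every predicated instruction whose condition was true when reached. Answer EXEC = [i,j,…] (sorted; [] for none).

[0] flags=0011 → (cmp)
[1] flags=0011 LE?T → r1=0xed
[2] flags=0011 MI?F → skip
[3] flags=0011 LS?F → skip
[4] flags=1000 → (cmp)
[5] flags=1000 VC?T → r0=0xe5
[6] flags=1000 CC?T → r1=0xb1

EXEC = [1,5,6]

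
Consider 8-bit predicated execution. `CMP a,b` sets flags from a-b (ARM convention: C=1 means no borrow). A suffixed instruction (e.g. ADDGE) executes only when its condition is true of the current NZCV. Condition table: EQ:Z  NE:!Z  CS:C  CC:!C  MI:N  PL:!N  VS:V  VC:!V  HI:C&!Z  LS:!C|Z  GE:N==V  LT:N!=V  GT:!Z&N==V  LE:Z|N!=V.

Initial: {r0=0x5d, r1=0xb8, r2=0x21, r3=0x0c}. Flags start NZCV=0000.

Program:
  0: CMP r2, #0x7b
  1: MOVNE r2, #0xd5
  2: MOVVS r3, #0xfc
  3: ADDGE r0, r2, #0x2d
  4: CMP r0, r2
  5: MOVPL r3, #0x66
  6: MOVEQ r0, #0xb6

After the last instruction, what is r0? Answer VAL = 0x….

[0] flags=1000 → (cmp)
[1] flags=1000 NE?T → r2=0xd5
[2] flags=1000 VS?F → skip
[3] flags=1000 GE?F → skip
[4] flags=1001 → (cmp)
[5] flags=1001 PL?F → skip
[6] flags=1001 EQ?F → skip

VAL = 0x5d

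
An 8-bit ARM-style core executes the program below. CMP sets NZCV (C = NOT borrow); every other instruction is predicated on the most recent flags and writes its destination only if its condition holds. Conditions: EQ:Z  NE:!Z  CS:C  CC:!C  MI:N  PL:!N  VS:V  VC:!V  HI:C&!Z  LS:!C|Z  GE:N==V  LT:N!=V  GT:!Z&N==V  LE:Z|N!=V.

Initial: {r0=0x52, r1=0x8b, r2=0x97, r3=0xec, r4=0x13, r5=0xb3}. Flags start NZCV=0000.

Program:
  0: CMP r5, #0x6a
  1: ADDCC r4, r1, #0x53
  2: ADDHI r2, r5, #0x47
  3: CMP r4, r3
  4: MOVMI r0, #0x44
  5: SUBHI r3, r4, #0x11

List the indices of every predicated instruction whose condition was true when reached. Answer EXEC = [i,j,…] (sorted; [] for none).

[0] flags=0011 → (cmp)
[1] flags=0011 CC?F → skip
[2] flags=0011 HI?T → r2=0xfa
[3] flags=0000 → (cmp)
[4] flags=0000 MI?F → skip
[5] flags=0000 HI?F → skip

EXEC = [2]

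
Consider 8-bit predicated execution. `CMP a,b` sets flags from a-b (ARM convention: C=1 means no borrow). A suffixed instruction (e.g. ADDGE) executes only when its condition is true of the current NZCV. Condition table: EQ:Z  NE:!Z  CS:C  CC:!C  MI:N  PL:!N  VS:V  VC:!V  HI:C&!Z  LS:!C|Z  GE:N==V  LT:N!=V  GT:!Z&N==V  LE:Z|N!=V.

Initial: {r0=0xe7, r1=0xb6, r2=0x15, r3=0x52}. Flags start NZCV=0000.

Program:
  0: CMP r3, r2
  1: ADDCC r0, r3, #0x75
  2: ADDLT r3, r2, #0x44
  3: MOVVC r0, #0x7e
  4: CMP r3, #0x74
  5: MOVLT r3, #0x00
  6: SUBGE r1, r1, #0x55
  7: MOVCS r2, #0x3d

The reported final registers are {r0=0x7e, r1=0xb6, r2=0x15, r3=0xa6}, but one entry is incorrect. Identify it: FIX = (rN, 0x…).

FIX = (r3, 0x00)

[0] flags=0010 → (cmp)
[1] flags=0010 CC?F → skip
[2] flags=0010 LT?F → skip
[3] flags=0010 VC?T → r0=0x7e
[4] flags=1000 → (cmp)
[5] flags=1000 LT?T → r3=0x00
[6] flags=1000 GE?F → skip
[7] flags=1000 CS?F → skip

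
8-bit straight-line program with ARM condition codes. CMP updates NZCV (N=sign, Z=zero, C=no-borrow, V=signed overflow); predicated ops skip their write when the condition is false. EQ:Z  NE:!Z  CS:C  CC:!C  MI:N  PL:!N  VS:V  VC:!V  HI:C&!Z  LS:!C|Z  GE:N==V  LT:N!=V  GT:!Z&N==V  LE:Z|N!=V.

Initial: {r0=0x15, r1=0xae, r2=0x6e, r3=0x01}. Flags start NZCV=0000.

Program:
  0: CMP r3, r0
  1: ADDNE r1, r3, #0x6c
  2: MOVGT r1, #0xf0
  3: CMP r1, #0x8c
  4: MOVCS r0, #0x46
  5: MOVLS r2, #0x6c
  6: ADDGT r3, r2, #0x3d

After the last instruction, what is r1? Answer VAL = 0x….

0: ✓ CMP  NZCV=1000
1: ✓ ADDNE  r1←0x6d
2: · MOVGT
3: ✓ CMP  NZCV=1001
4: · MOVCS
5: ✓ MOVLS  r2←0x6c
6: ✓ ADDGT  r3←0xa9

VAL = 0x6d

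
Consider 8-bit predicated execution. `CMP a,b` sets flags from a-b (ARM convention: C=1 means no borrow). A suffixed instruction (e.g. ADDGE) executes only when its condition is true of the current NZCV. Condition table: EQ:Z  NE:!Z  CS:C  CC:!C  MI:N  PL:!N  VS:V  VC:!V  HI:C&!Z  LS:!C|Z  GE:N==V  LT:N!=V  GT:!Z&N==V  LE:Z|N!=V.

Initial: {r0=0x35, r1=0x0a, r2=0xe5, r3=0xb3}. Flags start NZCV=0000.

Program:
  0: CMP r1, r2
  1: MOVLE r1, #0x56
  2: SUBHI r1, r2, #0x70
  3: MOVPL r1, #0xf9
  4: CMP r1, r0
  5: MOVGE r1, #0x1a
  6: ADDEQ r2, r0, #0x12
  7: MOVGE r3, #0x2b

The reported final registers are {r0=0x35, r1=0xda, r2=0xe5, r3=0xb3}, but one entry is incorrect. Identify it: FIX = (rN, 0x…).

FIX = (r1, 0xf9)

0: ✓ CMP  NZCV=0000
1: · MOVLE
2: · SUBHI
3: ✓ MOVPL  r1←0xf9
4: ✓ CMP  NZCV=1010
5: · MOVGE
6: · ADDEQ
7: · MOVGE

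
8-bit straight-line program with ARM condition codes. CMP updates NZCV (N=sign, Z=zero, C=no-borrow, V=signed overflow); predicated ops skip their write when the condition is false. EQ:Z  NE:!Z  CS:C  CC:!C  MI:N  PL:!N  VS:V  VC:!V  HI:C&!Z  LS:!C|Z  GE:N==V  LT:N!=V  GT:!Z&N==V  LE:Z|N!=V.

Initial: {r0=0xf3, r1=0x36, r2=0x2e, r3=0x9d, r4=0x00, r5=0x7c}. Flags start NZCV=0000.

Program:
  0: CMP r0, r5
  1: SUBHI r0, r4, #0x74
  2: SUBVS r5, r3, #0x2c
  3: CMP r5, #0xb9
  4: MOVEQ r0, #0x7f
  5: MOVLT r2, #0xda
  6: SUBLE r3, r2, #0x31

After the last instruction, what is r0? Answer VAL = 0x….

VAL = 0x8c

0: ✓ CMP  NZCV=0011
1: ✓ SUBHI  r0←0x8c
2: ✓ SUBVS  r5←0x71
3: ✓ CMP  NZCV=1001
4: · MOVEQ
5: · MOVLT
6: · SUBLE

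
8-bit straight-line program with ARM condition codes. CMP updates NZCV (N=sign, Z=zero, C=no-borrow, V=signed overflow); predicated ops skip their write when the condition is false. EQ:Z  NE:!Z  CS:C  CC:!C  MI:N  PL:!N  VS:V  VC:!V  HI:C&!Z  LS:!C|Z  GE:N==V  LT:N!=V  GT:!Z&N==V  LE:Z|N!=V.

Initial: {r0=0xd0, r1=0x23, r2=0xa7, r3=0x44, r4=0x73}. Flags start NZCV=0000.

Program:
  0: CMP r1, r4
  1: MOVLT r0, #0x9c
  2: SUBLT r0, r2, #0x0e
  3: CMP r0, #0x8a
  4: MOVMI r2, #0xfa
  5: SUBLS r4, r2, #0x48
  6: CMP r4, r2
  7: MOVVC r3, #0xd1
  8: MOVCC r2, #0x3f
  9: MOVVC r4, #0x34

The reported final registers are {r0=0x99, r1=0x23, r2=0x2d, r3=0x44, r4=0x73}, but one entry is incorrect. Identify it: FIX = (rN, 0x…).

0: ✓ CMP  NZCV=1000
1: ✓ MOVLT  r0←0x9c
2: ✓ SUBLT  r0←0x99
3: ✓ CMP  NZCV=0010
4: · MOVMI
5: · SUBLS
6: ✓ CMP  NZCV=1001
7: · MOVVC
8: ✓ MOVCC  r2←0x3f
9: · MOVVC

FIX = (r2, 0x3f)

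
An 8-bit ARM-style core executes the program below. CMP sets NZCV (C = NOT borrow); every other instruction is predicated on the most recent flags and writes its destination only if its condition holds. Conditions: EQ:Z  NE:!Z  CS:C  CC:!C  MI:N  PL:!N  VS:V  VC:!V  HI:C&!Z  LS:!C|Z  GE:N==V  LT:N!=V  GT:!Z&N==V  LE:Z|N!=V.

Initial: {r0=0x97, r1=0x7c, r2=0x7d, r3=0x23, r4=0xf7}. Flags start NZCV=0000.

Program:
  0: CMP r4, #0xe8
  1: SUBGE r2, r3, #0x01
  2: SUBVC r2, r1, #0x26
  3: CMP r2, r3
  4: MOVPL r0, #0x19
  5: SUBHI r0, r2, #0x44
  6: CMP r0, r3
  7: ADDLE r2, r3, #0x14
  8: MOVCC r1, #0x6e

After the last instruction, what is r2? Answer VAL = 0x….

VAL = 0x37

[0] flags=0010 → (cmp)
[1] flags=0010 GE?T → r2=0x22
[2] flags=0010 VC?T → r2=0x56
[3] flags=0010 → (cmp)
[4] flags=0010 PL?T → r0=0x19
[5] flags=0010 HI?T → r0=0x12
[6] flags=1000 → (cmp)
[7] flags=1000 LE?T → r2=0x37
[8] flags=1000 CC?T → r1=0x6e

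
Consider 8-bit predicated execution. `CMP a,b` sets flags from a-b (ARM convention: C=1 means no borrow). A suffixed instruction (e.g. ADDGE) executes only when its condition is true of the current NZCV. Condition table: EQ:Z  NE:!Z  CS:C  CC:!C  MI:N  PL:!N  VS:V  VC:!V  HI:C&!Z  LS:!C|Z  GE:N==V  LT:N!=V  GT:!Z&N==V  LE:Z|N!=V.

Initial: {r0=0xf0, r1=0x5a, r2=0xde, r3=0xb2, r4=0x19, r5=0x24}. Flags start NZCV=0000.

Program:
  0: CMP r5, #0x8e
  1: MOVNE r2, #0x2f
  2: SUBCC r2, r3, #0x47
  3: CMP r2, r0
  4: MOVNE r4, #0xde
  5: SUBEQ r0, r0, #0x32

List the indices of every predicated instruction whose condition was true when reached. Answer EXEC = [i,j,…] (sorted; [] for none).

[0] flags=1001 → (cmp)
[1] flags=1001 NE?T → r2=0x2f
[2] flags=1001 CC?T → r2=0x6b
[3] flags=0000 → (cmp)
[4] flags=0000 NE?T → r4=0xde
[5] flags=0000 EQ?F → skip

EXEC = [1,2,4]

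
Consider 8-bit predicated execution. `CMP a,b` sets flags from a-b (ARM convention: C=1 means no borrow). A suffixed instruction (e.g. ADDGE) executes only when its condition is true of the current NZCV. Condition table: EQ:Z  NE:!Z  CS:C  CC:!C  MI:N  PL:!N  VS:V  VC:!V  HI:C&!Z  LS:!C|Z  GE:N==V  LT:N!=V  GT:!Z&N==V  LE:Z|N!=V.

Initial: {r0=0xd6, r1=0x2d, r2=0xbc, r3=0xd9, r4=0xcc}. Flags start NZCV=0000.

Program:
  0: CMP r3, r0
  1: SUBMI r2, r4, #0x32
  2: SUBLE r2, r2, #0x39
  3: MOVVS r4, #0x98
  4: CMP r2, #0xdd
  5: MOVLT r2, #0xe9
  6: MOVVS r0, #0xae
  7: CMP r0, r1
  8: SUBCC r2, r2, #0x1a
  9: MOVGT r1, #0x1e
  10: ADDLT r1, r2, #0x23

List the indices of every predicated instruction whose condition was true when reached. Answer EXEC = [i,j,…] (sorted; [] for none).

0: ✓ CMP  NZCV=0010
1: · SUBMI
2: · SUBLE
3: · MOVVS
4: ✓ CMP  NZCV=1000
5: ✓ MOVLT  r2←0xe9
6: · MOVVS
7: ✓ CMP  NZCV=1010
8: · SUBCC
9: · MOVGT
10: ✓ ADDLT  r1←0x0c

EXEC = [5,10]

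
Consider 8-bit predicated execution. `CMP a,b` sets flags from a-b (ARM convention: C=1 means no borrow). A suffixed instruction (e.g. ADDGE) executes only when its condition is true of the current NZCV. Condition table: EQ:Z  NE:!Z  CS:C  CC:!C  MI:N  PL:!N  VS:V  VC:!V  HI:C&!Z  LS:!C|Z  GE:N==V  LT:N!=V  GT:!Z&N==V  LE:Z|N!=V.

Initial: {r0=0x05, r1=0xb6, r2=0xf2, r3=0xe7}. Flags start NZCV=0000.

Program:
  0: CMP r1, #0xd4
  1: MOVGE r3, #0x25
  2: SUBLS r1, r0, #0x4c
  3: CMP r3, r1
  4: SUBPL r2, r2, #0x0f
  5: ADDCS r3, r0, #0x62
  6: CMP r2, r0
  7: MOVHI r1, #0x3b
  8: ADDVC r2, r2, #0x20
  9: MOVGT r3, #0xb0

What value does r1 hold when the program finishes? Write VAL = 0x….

VAL = 0x3b

[0] flags=1000 → (cmp)
[1] flags=1000 GE?F → skip
[2] flags=1000 LS?T → r1=0xb9
[3] flags=0010 → (cmp)
[4] flags=0010 PL?T → r2=0xe3
[5] flags=0010 CS?T → r3=0x67
[6] flags=1010 → (cmp)
[7] flags=1010 HI?T → r1=0x3b
[8] flags=1010 VC?T → r2=0x03
[9] flags=1010 GT?F → skip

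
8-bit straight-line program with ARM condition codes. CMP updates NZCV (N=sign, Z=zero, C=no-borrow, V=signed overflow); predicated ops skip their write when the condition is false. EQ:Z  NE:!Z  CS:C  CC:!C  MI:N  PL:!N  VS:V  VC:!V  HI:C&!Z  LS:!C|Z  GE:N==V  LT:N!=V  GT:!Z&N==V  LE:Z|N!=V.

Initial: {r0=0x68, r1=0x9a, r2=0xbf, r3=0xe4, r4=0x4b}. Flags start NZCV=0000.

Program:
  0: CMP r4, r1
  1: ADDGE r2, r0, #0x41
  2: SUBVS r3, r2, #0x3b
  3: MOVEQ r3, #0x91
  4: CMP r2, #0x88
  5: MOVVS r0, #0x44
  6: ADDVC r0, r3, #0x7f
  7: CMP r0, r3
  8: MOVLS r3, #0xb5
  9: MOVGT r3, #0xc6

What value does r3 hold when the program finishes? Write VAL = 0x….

0: ✓ CMP  NZCV=1001
1: ✓ ADDGE  r2←0xa9
2: ✓ SUBVS  r3←0x6e
3: · MOVEQ
4: ✓ CMP  NZCV=0010
5: · MOVVS
6: ✓ ADDVC  r0←0xed
7: ✓ CMP  NZCV=0011
8: · MOVLS
9: · MOVGT

VAL = 0x6e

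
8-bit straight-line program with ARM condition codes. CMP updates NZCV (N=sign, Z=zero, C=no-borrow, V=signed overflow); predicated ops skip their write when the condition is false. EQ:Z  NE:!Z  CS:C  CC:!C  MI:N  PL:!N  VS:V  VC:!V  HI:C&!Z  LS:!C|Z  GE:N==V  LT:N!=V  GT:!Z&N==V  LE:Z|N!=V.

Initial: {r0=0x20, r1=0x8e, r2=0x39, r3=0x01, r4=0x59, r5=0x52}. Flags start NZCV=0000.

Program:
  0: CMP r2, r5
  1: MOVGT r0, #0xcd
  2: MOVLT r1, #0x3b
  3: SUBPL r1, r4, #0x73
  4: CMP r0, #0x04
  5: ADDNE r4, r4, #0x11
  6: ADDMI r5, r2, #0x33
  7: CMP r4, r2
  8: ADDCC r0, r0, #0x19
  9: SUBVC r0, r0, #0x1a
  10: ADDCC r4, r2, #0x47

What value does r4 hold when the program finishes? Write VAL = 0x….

VAL = 0x6a

0: ✓ CMP  NZCV=1000
1: · MOVGT
2: ✓ MOVLT  r1←0x3b
3: · SUBPL
4: ✓ CMP  NZCV=0010
5: ✓ ADDNE  r4←0x6a
6: · ADDMI
7: ✓ CMP  NZCV=0010
8: · ADDCC
9: ✓ SUBVC  r0←0x06
10: · ADDCC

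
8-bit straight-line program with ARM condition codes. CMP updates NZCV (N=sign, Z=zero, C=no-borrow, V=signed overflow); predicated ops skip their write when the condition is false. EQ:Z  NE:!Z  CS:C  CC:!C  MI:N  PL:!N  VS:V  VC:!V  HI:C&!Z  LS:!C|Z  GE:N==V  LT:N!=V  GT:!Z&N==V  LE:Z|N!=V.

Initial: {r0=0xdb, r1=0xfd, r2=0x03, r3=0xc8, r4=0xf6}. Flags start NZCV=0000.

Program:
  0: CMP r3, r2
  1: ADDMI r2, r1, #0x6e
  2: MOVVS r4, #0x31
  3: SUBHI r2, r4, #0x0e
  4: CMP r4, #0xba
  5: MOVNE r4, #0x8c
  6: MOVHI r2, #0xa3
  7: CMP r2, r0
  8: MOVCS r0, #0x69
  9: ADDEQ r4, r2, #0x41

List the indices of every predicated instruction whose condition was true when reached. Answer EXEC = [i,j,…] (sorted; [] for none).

[0] flags=1010 → (cmp)
[1] flags=1010 MI?T → r2=0x6b
[2] flags=1010 VS?F → skip
[3] flags=1010 HI?T → r2=0xe8
[4] flags=0010 → (cmp)
[5] flags=0010 NE?T → r4=0x8c
[6] flags=0010 HI?T → r2=0xa3
[7] flags=1000 → (cmp)
[8] flags=1000 CS?F → skip
[9] flags=1000 EQ?F → skip

EXEC = [1,3,5,6]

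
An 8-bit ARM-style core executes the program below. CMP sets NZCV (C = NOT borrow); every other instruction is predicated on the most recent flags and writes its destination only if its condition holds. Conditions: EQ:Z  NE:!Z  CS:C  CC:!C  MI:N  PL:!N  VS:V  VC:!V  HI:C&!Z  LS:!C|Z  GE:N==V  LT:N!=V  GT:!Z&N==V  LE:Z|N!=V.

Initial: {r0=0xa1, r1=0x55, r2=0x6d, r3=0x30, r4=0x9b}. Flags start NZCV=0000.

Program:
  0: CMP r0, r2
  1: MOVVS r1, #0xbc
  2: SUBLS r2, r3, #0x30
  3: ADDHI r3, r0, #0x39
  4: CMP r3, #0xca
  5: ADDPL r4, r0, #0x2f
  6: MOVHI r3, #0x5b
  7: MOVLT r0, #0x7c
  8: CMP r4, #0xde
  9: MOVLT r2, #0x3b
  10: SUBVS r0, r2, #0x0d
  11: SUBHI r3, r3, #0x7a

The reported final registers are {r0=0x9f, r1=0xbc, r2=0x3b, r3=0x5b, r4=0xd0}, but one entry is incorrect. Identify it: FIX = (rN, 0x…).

FIX = (r0, 0xa1)

[0] flags=0011 → (cmp)
[1] flags=0011 VS?T → r1=0xbc
[2] flags=0011 LS?F → skip
[3] flags=0011 HI?T → r3=0xda
[4] flags=0010 → (cmp)
[5] flags=0010 PL?T → r4=0xd0
[6] flags=0010 HI?T → r3=0x5b
[7] flags=0010 LT?F → skip
[8] flags=1000 → (cmp)
[9] flags=1000 LT?T → r2=0x3b
[10] flags=1000 VS?F → skip
[11] flags=1000 HI?F → skip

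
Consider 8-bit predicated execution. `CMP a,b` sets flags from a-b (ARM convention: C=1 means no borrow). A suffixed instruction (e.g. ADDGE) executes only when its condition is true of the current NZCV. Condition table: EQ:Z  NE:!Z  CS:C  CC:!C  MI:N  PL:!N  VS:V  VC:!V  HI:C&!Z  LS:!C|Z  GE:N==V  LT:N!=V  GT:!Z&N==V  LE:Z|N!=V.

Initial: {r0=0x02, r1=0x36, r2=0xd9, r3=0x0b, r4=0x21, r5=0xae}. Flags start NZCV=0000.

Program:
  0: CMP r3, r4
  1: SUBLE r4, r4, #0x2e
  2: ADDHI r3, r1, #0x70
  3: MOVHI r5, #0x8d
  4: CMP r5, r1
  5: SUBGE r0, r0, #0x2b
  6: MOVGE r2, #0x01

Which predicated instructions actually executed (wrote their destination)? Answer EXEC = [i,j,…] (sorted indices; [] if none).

EXEC = [1]

[0] flags=1000 → (cmp)
[1] flags=1000 LE?T → r4=0xf3
[2] flags=1000 HI?F → skip
[3] flags=1000 HI?F → skip
[4] flags=0011 → (cmp)
[5] flags=0011 GE?F → skip
[6] flags=0011 GE?F → skip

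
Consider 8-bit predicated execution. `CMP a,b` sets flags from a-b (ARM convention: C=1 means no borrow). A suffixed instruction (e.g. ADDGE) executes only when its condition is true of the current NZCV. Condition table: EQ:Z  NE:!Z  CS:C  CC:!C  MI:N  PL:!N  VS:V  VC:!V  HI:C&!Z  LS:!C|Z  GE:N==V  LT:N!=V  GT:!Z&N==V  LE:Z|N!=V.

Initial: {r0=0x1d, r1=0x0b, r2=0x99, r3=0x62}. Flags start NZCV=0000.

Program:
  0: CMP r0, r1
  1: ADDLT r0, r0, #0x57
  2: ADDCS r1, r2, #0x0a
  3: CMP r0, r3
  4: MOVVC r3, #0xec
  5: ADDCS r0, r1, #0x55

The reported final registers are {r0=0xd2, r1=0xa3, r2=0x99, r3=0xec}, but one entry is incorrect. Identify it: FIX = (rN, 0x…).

0: ✓ CMP  NZCV=0010
1: · ADDLT
2: ✓ ADDCS  r1←0xa3
3: ✓ CMP  NZCV=1000
4: ✓ MOVVC  r3←0xec
5: · ADDCS

FIX = (r0, 0x1d)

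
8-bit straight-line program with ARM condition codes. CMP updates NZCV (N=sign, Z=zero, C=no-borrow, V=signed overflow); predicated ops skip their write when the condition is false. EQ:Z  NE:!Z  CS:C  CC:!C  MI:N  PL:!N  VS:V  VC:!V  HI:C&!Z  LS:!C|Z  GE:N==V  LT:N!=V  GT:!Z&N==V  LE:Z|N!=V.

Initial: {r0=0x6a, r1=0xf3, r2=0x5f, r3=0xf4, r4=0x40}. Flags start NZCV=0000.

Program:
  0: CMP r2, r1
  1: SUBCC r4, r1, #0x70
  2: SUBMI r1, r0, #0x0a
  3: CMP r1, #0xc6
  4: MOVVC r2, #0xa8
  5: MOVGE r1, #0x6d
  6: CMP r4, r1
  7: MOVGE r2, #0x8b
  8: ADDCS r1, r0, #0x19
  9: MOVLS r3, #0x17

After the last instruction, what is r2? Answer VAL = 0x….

VAL = 0xa8

[0] flags=0000 → (cmp)
[1] flags=0000 CC?T → r4=0x83
[2] flags=0000 MI?F → skip
[3] flags=0010 → (cmp)
[4] flags=0010 VC?T → r2=0xa8
[5] flags=0010 GE?T → r1=0x6d
[6] flags=0011 → (cmp)
[7] flags=0011 GE?F → skip
[8] flags=0011 CS?T → r1=0x83
[9] flags=0011 LS?F → skip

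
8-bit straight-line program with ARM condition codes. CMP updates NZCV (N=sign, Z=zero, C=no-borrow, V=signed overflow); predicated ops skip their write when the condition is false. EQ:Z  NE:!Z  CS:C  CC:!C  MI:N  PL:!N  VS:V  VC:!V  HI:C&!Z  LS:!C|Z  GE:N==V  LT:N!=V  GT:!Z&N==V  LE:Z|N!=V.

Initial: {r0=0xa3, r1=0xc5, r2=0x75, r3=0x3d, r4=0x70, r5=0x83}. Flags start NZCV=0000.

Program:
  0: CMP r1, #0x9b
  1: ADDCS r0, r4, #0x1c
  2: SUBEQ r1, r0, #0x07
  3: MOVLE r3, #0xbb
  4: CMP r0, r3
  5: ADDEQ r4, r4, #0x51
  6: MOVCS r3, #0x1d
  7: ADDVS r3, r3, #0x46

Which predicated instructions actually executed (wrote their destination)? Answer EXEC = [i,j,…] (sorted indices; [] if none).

0: ✓ CMP  NZCV=0010
1: ✓ ADDCS  r0←0x8c
2: · SUBEQ
3: · MOVLE
4: ✓ CMP  NZCV=0011
5: · ADDEQ
6: ✓ MOVCS  r3←0x1d
7: ✓ ADDVS  r3←0x63

EXEC = [1,6,7]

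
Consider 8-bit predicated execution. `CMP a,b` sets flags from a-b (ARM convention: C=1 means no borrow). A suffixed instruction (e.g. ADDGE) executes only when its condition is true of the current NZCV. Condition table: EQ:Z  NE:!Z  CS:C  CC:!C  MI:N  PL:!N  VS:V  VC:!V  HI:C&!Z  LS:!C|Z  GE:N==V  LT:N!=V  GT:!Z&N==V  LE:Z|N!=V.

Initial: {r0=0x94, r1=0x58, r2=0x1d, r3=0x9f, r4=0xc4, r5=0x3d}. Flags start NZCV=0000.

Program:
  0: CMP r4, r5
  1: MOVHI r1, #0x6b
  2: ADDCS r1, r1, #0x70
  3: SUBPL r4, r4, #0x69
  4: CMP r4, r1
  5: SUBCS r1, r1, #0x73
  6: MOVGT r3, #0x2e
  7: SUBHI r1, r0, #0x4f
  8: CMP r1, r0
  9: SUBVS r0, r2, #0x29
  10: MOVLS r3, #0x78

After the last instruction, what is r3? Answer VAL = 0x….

0: ✓ CMP  NZCV=1010
1: ✓ MOVHI  r1←0x6b
2: ✓ ADDCS  r1←0xdb
3: · SUBPL
4: ✓ CMP  NZCV=1000
5: · SUBCS
6: · MOVGT
7: · SUBHI
8: ✓ CMP  NZCV=0010
9: · SUBVS
10: · MOVLS

VAL = 0x9f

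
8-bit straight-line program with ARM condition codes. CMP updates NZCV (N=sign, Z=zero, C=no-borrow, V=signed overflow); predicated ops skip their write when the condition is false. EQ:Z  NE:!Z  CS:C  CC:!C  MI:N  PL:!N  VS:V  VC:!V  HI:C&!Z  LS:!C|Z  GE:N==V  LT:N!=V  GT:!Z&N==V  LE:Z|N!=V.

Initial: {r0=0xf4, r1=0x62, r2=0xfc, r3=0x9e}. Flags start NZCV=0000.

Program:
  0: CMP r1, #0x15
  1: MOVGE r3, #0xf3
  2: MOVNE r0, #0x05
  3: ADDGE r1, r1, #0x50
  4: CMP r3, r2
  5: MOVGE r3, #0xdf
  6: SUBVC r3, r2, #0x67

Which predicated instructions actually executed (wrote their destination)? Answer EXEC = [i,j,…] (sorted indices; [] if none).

0: ✓ CMP  NZCV=0010
1: ✓ MOVGE  r3←0xf3
2: ✓ MOVNE  r0←0x05
3: ✓ ADDGE  r1←0xb2
4: ✓ CMP  NZCV=1000
5: · MOVGE
6: ✓ SUBVC  r3←0x95

EXEC = [1,2,3,6]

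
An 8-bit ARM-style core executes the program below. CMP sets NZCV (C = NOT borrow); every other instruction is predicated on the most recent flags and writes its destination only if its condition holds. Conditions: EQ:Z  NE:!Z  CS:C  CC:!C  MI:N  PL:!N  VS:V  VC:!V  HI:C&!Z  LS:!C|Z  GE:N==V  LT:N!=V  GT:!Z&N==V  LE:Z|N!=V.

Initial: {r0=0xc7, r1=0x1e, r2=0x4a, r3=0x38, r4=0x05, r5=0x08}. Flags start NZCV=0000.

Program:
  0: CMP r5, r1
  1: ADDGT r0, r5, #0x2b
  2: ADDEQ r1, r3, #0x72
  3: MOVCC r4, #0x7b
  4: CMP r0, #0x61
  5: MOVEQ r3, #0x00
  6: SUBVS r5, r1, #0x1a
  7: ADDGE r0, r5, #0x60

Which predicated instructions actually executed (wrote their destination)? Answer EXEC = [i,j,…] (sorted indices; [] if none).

0: ✓ CMP  NZCV=1000
1: · ADDGT
2: · ADDEQ
3: ✓ MOVCC  r4←0x7b
4: ✓ CMP  NZCV=0011
5: · MOVEQ
6: ✓ SUBVS  r5←0x04
7: · ADDGE

EXEC = [3,6]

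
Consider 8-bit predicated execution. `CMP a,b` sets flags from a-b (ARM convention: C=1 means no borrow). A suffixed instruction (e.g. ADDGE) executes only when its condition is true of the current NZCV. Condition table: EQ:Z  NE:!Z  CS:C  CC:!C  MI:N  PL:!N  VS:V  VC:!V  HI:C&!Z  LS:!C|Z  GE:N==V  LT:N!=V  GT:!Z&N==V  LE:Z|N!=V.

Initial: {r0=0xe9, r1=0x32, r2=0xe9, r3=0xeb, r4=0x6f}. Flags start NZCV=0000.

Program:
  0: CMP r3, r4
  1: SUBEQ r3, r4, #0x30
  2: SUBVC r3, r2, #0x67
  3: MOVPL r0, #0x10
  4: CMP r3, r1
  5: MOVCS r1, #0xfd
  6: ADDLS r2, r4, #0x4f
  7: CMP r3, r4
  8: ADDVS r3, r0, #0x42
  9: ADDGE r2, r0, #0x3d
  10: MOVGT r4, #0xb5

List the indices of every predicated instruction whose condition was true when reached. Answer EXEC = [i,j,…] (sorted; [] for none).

[0] flags=0011 → (cmp)
[1] flags=0011 EQ?F → skip
[2] flags=0011 VC?F → skip
[3] flags=0011 PL?T → r0=0x10
[4] flags=1010 → (cmp)
[5] flags=1010 CS?T → r1=0xfd
[6] flags=1010 LS?F → skip
[7] flags=0011 → (cmp)
[8] flags=0011 VS?T → r3=0x52
[9] flags=0011 GE?F → skip
[10] flags=0011 GT?F → skip

EXEC = [3,5,8]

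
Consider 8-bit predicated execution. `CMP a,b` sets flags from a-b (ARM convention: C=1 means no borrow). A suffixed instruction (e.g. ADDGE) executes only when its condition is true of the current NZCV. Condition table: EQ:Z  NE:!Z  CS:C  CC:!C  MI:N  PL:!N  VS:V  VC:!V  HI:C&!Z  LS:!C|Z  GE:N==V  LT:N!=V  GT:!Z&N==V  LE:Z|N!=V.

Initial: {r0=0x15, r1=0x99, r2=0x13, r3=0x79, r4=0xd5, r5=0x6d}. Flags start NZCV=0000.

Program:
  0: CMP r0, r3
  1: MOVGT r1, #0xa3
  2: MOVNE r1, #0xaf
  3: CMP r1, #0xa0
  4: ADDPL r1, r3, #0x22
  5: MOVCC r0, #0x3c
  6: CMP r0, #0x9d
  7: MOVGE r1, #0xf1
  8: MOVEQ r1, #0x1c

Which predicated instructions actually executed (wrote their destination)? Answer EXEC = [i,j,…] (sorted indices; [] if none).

EXEC = [2,4,7]

[0] flags=1000 → (cmp)
[1] flags=1000 GT?F → skip
[2] flags=1000 NE?T → r1=0xaf
[3] flags=0010 → (cmp)
[4] flags=0010 PL?T → r1=0x9b
[5] flags=0010 CC?F → skip
[6] flags=0000 → (cmp)
[7] flags=0000 GE?T → r1=0xf1
[8] flags=0000 EQ?F → skip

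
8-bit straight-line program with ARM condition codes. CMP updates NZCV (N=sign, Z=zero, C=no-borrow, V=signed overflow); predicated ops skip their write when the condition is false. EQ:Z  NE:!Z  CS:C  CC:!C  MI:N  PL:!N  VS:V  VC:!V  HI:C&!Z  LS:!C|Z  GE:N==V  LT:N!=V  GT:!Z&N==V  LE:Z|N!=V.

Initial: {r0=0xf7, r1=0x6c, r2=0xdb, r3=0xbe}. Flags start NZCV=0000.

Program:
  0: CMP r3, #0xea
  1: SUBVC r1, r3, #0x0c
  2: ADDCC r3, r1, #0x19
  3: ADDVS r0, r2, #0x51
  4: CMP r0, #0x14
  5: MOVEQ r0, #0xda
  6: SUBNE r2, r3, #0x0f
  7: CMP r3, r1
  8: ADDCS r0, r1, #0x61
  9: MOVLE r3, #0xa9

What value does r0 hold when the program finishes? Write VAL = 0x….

0: ✓ CMP  NZCV=1000
1: ✓ SUBVC  r1←0xb2
2: ✓ ADDCC  r3←0xcb
3: · ADDVS
4: ✓ CMP  NZCV=1010
5: · MOVEQ
6: ✓ SUBNE  r2←0xbc
7: ✓ CMP  NZCV=0010
8: ✓ ADDCS  r0←0x13
9: · MOVLE

VAL = 0x13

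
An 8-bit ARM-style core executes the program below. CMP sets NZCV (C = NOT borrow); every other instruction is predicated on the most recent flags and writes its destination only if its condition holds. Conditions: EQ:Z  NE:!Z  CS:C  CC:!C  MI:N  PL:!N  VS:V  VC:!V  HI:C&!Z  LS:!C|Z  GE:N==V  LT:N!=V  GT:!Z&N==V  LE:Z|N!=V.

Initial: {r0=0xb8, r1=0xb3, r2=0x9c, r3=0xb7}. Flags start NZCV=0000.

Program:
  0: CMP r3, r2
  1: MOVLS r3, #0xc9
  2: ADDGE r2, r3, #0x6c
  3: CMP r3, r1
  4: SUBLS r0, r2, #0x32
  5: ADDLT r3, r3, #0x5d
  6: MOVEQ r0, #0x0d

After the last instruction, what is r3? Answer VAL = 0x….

[0] flags=0010 → (cmp)
[1] flags=0010 LS?F → skip
[2] flags=0010 GE?T → r2=0x23
[3] flags=0010 → (cmp)
[4] flags=0010 LS?F → skip
[5] flags=0010 LT?F → skip
[6] flags=0010 EQ?F → skip

VAL = 0xb7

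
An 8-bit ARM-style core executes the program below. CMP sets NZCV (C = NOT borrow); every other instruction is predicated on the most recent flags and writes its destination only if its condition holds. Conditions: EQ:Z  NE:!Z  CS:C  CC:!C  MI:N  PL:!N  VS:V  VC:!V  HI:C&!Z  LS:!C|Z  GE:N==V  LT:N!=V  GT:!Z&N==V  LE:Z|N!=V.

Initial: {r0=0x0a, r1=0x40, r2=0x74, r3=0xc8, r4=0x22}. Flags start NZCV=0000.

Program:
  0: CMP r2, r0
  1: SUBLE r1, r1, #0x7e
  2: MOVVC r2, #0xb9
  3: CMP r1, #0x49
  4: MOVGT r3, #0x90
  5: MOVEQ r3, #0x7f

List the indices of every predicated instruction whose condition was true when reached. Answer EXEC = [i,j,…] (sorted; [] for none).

EXEC = [2]

[0] flags=0010 → (cmp)
[1] flags=0010 LE?F → skip
[2] flags=0010 VC?T → r2=0xb9
[3] flags=1000 → (cmp)
[4] flags=1000 GT?F → skip
[5] flags=1000 EQ?F → skip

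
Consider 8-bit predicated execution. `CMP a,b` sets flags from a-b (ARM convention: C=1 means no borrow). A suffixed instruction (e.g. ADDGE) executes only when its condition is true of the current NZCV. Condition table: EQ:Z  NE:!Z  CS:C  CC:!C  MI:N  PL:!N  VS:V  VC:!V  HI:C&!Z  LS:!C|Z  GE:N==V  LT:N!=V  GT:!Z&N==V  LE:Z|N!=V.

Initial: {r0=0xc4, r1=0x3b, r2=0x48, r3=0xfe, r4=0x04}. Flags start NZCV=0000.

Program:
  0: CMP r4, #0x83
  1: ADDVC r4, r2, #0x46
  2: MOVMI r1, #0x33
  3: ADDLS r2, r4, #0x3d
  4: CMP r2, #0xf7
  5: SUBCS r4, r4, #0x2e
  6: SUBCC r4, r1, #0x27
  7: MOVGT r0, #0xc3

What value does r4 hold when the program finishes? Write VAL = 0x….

0: ✓ CMP  NZCV=1001
1: · ADDVC
2: ✓ MOVMI  r1←0x33
3: ✓ ADDLS  r2←0x41
4: ✓ CMP  NZCV=0000
5: · SUBCS
6: ✓ SUBCC  r4←0x0c
7: ✓ MOVGT  r0←0xc3

VAL = 0x0c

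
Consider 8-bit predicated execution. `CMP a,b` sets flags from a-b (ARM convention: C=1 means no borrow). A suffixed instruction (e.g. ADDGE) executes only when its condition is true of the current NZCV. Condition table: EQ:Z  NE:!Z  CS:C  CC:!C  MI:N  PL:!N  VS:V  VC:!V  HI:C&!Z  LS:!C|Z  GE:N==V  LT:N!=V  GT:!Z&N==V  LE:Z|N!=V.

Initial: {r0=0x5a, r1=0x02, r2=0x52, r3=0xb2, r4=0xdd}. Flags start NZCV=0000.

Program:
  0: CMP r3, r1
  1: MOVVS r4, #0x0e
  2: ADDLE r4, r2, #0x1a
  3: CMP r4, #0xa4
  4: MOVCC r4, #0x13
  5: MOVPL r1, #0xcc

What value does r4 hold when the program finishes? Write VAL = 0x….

[0] flags=1010 → (cmp)
[1] flags=1010 VS?F → skip
[2] flags=1010 LE?T → r4=0x6c
[3] flags=1001 → (cmp)
[4] flags=1001 CC?T → r4=0x13
[5] flags=1001 PL?F → skip

VAL = 0x13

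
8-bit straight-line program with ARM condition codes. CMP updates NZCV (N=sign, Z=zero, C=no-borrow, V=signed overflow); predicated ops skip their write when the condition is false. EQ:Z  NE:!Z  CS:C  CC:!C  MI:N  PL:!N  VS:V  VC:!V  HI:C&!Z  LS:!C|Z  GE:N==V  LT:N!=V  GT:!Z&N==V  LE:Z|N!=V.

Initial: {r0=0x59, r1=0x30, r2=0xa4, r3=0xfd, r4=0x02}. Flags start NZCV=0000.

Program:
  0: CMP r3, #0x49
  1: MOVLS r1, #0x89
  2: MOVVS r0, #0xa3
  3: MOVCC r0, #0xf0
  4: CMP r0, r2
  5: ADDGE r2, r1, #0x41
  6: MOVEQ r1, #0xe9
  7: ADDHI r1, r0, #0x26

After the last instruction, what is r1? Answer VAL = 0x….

VAL = 0x30

[0] flags=1010 → (cmp)
[1] flags=1010 LS?F → skip
[2] flags=1010 VS?F → skip
[3] flags=1010 CC?F → skip
[4] flags=1001 → (cmp)
[5] flags=1001 GE?T → r2=0x71
[6] flags=1001 EQ?F → skip
[7] flags=1001 HI?F → skip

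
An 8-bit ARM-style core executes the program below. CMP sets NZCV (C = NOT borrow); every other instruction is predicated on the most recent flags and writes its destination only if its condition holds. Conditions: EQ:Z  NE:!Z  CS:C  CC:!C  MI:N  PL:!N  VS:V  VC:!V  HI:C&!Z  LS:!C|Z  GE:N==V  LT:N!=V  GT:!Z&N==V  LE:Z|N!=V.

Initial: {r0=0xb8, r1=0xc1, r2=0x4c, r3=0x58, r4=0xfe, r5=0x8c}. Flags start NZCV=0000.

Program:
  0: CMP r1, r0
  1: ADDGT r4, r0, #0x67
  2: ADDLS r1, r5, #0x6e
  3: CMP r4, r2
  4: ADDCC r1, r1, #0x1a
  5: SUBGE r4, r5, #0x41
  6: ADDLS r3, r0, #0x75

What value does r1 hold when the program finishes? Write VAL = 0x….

0: ✓ CMP  NZCV=0010
1: ✓ ADDGT  r4←0x1f
2: · ADDLS
3: ✓ CMP  NZCV=1000
4: ✓ ADDCC  r1←0xdb
5: · SUBGE
6: ✓ ADDLS  r3←0x2d

VAL = 0xdb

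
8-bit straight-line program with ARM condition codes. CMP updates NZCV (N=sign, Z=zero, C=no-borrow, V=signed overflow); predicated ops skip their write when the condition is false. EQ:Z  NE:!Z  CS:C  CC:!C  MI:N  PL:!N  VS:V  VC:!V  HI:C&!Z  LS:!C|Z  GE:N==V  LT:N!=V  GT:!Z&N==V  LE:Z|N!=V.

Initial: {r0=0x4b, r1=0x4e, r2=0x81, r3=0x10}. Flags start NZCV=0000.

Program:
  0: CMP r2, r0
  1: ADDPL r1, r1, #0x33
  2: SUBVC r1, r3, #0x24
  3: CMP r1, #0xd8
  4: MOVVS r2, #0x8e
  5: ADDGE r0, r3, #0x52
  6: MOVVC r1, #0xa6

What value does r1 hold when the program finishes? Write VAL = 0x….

0: ✓ CMP  NZCV=0011
1: ✓ ADDPL  r1←0x81
2: · SUBVC
3: ✓ CMP  NZCV=1000
4: · MOVVS
5: · ADDGE
6: ✓ MOVVC  r1←0xa6

VAL = 0xa6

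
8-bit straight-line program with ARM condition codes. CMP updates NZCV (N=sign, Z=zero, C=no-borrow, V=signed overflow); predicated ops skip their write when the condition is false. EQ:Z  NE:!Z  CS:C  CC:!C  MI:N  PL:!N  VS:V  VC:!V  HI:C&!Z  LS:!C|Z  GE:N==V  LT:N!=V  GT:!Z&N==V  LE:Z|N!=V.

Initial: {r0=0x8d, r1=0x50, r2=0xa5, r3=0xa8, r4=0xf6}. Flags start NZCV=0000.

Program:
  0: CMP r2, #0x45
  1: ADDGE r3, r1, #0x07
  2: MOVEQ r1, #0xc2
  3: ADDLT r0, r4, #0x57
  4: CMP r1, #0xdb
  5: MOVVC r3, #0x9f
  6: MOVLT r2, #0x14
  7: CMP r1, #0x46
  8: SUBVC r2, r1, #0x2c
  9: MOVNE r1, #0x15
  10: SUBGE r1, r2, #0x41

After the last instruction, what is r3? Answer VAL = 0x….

0: ✓ CMP  NZCV=0011
1: · ADDGE
2: · MOVEQ
3: ✓ ADDLT  r0←0x4d
4: ✓ CMP  NZCV=0000
5: ✓ MOVVC  r3←0x9f
6: · MOVLT
7: ✓ CMP  NZCV=0010
8: ✓ SUBVC  r2←0x24
9: ✓ MOVNE  r1←0x15
10: ✓ SUBGE  r1←0xe3

VAL = 0x9f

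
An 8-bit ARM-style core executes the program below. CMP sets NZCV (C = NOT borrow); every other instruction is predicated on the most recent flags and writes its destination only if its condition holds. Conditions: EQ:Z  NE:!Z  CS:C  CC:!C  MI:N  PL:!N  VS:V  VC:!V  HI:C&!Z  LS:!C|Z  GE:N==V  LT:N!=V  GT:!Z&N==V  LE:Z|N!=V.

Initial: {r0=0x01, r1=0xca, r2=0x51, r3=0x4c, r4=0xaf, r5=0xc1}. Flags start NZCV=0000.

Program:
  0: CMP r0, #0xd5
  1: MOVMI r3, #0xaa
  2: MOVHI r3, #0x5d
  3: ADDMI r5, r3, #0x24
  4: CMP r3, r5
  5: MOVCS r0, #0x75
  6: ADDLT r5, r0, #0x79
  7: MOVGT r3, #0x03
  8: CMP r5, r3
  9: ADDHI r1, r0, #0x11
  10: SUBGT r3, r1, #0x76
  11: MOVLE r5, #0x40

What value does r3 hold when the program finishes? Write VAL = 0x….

0: ✓ CMP  NZCV=0000
1: · MOVMI
2: · MOVHI
3: · ADDMI
4: ✓ CMP  NZCV=1001
5: · MOVCS
6: · ADDLT
7: ✓ MOVGT  r3←0x03
8: ✓ CMP  NZCV=1010
9: ✓ ADDHI  r1←0x12
10: · SUBGT
11: ✓ MOVLE  r5←0x40

VAL = 0x03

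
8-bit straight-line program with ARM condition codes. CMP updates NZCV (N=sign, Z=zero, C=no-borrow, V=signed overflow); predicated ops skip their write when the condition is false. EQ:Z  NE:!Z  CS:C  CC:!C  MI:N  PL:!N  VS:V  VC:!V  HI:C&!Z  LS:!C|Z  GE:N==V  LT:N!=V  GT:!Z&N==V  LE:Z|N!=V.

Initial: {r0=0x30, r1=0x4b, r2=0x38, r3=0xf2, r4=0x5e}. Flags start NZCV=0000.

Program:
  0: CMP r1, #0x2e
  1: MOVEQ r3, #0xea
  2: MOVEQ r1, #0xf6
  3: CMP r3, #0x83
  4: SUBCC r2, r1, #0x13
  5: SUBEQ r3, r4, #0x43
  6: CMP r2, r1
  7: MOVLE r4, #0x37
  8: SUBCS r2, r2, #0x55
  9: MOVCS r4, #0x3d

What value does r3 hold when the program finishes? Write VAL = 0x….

0: ✓ CMP  NZCV=0010
1: · MOVEQ
2: · MOVEQ
3: ✓ CMP  NZCV=0010
4: · SUBCC
5: · SUBEQ
6: ✓ CMP  NZCV=1000
7: ✓ MOVLE  r4←0x37
8: · SUBCS
9: · MOVCS

VAL = 0xf2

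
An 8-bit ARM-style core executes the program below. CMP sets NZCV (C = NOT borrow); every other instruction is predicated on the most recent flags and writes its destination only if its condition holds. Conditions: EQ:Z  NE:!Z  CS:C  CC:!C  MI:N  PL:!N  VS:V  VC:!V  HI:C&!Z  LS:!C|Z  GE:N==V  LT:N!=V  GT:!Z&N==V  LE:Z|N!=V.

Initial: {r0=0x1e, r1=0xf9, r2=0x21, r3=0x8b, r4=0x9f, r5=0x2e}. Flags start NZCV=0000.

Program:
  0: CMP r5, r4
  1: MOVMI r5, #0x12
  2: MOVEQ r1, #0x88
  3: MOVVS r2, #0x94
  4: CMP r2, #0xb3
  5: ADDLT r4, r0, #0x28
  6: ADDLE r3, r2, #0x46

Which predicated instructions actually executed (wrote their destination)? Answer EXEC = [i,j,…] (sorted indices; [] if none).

EXEC = [1,3,5,6]

[0] flags=1001 → (cmp)
[1] flags=1001 MI?T → r5=0x12
[2] flags=1001 EQ?F → skip
[3] flags=1001 VS?T → r2=0x94
[4] flags=1000 → (cmp)
[5] flags=1000 LT?T → r4=0x46
[6] flags=1000 LE?T → r3=0xda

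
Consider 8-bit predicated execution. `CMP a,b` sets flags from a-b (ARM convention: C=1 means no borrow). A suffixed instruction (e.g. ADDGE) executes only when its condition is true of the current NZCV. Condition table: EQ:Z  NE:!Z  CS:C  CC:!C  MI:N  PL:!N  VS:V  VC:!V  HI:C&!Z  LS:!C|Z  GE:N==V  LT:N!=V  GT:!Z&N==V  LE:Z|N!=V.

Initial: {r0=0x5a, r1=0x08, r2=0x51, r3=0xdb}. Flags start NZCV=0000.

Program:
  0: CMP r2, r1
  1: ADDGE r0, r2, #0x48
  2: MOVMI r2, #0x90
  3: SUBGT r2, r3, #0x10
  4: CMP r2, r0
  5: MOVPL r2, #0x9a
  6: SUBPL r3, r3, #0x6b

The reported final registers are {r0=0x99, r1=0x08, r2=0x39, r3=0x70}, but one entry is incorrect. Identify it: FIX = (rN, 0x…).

[0] flags=0010 → (cmp)
[1] flags=0010 GE?T → r0=0x99
[2] flags=0010 MI?F → skip
[3] flags=0010 GT?T → r2=0xcb
[4] flags=0010 → (cmp)
[5] flags=0010 PL?T → r2=0x9a
[6] flags=0010 PL?T → r3=0x70

FIX = (r2, 0x9a)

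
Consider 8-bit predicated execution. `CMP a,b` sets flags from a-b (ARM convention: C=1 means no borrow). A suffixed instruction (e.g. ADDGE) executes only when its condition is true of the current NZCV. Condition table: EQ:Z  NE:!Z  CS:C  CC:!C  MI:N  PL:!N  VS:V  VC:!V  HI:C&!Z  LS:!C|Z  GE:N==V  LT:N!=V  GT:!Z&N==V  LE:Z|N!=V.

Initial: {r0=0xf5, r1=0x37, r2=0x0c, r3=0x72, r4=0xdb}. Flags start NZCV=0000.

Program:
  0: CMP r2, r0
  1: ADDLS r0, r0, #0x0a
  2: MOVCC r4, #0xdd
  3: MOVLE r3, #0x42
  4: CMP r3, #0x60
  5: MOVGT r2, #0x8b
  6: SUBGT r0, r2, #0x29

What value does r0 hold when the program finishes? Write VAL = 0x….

0: ✓ CMP  NZCV=0000
1: ✓ ADDLS  r0←0xff
2: ✓ MOVCC  r4←0xdd
3: · MOVLE
4: ✓ CMP  NZCV=0010
5: ✓ MOVGT  r2←0x8b
6: ✓ SUBGT  r0←0x62

VAL = 0x62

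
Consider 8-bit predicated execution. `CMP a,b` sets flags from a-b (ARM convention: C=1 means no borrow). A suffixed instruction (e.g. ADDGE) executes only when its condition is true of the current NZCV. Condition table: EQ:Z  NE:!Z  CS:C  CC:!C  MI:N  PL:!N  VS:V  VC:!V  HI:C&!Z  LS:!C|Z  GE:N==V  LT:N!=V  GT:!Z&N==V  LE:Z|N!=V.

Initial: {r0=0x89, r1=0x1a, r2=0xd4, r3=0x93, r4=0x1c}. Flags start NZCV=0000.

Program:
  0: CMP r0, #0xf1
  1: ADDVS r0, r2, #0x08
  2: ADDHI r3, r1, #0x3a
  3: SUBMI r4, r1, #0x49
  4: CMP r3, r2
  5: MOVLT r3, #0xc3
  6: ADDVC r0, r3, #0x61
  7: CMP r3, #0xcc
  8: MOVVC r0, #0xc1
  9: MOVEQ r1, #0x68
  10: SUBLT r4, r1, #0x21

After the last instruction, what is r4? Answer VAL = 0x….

VAL = 0xf9

[0] flags=1000 → (cmp)
[1] flags=1000 VS?F → skip
[2] flags=1000 HI?F → skip
[3] flags=1000 MI?T → r4=0xd1
[4] flags=1000 → (cmp)
[5] flags=1000 LT?T → r3=0xc3
[6] flags=1000 VC?T → r0=0x24
[7] flags=1000 → (cmp)
[8] flags=1000 VC?T → r0=0xc1
[9] flags=1000 EQ?F → skip
[10] flags=1000 LT?T → r4=0xf9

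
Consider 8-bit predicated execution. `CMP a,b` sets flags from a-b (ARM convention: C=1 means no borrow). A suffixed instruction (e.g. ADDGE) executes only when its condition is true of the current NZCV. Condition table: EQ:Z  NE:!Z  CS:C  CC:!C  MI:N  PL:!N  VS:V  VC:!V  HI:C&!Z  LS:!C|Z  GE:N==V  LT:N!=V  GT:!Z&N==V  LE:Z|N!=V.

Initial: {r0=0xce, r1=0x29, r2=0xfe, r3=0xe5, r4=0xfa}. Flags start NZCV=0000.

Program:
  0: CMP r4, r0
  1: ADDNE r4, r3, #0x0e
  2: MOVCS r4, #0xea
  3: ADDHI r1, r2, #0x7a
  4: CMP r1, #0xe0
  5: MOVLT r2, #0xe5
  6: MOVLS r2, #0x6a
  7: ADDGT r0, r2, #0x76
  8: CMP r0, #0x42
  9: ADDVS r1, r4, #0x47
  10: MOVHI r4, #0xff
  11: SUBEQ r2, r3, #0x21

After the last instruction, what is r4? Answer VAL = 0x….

0: ✓ CMP  NZCV=0010
1: ✓ ADDNE  r4←0xf3
2: ✓ MOVCS  r4←0xea
3: ✓ ADDHI  r1←0x78
4: ✓ CMP  NZCV=1001
5: · MOVLT
6: ✓ MOVLS  r2←0x6a
7: ✓ ADDGT  r0←0xe0
8: ✓ CMP  NZCV=1010
9: · ADDVS
10: ✓ MOVHI  r4←0xff
11: · SUBEQ

VAL = 0xff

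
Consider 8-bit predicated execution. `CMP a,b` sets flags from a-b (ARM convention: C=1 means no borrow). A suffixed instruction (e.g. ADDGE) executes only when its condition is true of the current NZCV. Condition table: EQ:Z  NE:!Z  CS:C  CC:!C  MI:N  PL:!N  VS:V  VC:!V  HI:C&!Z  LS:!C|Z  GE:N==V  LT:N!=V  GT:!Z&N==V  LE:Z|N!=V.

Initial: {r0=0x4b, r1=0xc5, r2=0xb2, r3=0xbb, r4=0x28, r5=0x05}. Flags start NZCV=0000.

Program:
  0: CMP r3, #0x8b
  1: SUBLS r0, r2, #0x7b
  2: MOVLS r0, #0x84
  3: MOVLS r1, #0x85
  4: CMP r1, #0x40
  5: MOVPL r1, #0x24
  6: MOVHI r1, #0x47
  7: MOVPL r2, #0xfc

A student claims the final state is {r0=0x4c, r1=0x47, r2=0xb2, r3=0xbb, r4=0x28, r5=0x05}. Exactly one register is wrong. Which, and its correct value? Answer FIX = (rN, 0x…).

FIX = (r0, 0x4b)

0: ✓ CMP  NZCV=0010
1: · SUBLS
2: · MOVLS
3: · MOVLS
4: ✓ CMP  NZCV=1010
5: · MOVPL
6: ✓ MOVHI  r1←0x47
7: · MOVPL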